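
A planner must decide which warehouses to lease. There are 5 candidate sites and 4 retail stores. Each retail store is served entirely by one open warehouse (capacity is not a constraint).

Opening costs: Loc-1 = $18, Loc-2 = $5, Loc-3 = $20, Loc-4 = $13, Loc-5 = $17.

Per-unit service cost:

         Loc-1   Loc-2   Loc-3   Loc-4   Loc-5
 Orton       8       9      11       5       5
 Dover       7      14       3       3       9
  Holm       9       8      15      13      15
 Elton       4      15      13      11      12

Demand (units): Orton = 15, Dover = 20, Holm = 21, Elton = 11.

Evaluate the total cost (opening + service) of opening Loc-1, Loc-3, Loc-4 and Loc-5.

Each retail store is assigned to its cheapest site among the open ones.
{Loc-1, Loc-3, Loc-4, Loc-5}: Orton→Loc-4 5·15=75, Dover→Loc-3 3·20=60, Holm→Loc-1 9·21=189, Elton→Loc-1 4·11=44. Service 368; fixed 68; total 436.

Total cost: 436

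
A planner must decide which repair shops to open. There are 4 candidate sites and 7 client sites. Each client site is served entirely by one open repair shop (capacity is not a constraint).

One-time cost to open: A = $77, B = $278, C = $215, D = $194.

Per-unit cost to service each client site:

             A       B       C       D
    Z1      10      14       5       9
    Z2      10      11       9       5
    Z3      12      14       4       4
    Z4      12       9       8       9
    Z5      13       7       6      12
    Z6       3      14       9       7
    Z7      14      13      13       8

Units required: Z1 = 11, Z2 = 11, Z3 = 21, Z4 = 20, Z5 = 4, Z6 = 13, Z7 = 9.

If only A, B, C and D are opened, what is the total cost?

Total cost: 1253

Each client site is assigned to its cheapest site among the open ones.
{A, B, C, D}: Z1→C 5·11=55, Z2→D 5·11=55, Z3→C 4·21=84, Z4→C 8·20=160, Z5→C 6·4=24, Z6→A 3·13=39, Z7→D 8·9=72. Service 489; fixed 764; total 1253.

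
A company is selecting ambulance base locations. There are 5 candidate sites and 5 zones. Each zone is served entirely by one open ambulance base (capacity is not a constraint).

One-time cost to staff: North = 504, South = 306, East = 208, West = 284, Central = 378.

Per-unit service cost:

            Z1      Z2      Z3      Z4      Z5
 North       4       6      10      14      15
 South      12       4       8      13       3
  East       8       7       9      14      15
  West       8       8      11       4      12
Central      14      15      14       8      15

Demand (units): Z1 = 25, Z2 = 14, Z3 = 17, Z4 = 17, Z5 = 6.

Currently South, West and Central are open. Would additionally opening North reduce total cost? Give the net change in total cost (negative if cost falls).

No — net change +404 (cost rises by 404).

Current service cost with {South, West, Central}: 478.
Adding North: each zone re-picks its cheapest; new service cost 378, saving 100.
Extra fixed cost: 504. Net change = 504 − 100 = 404.
(Totals: 1446 → 1850.)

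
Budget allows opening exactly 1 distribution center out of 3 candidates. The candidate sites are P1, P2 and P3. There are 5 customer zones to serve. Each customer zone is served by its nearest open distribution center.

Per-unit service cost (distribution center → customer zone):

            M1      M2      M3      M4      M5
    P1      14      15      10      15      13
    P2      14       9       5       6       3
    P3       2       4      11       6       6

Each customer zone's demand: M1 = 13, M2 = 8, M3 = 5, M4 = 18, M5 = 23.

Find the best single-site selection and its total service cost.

Choose P3 only; total service cost 359.

With exactly 1 open, each customer zone uses its cheapest among the chosen.
{P3}: M1→P3 2·13=26, M2→P3 4·8=32, M3→P3 11·5=55, M4→P3 6·18=108, M5→P3 6·23=138. Service cost 359.
{P2}: service cost 456
{P1}: service cost 921
Among all 3 size-1 choices, {P3} is lowest.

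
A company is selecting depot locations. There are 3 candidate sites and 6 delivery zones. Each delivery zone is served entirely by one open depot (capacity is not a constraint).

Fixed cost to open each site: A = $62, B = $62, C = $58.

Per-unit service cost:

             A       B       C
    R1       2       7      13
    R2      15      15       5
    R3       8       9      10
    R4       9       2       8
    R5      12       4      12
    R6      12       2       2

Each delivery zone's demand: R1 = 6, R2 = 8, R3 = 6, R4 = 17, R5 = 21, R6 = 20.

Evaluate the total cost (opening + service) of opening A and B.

Total cost: 462

Each delivery zone is assigned to its cheapest site among the open ones.
{A, B}: R1→A 2·6=12, R2→A 15·8=120, R3→A 8·6=48, R4→B 2·17=34, R5→B 4·21=84, R6→B 2·20=40. Service 338; fixed 124; total 462.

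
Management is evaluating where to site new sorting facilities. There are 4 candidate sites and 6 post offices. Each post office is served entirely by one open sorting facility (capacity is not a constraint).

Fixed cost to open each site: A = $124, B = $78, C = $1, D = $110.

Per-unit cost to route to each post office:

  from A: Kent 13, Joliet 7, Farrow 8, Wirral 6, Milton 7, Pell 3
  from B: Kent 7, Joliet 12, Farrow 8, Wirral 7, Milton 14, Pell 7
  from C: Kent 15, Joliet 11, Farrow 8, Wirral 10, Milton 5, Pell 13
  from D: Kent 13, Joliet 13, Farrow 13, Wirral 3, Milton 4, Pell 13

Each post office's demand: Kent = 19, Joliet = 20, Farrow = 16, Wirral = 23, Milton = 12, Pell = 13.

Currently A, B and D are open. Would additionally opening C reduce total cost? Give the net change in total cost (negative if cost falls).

Current service cost with {A, B, D}: 557.
Adding C: each post office re-picks its cheapest; new service cost 557, saving 0.
Extra fixed cost: 1. Net change = 1 − 0 = 1.
(Totals: 869 → 870.)

No — net change +1 (cost rises by 1).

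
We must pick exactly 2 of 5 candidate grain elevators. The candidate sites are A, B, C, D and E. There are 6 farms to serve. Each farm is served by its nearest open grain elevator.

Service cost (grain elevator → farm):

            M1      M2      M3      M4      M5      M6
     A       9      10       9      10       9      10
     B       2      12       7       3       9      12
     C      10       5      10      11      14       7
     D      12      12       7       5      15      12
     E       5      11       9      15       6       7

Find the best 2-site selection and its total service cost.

Choose B and C; total service cost 33.

With exactly 2 open, each farm uses its cheapest among the chosen.
{B, C}: M1→B 2, M2→C 5, M3→B 7, M4→B 3, M5→B 9, M6→C 7. Service cost 33.
{B, E}: service cost 36
{A, B}: service cost 41
Among all 10 size-2 choices, {B, C} is lowest.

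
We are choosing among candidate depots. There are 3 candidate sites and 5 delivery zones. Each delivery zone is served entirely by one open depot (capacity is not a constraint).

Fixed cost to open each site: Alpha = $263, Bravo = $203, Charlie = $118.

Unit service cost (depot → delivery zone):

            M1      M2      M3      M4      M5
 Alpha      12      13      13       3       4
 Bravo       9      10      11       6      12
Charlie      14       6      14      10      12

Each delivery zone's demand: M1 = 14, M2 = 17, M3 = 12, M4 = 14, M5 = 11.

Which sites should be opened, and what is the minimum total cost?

Open Bravo only; minimum total cost 847.

For any fixed open set, each delivery zone goes to its cheapest open site; total = fixed + service.
{Bravo}: M1→Bravo 9·14=126, M2→Bravo 10·17=170, M3→Bravo 11·12=132, M4→Bravo 6·14=84, M5→Bravo 12·11=132. Service 644; fixed 203; total 847.
{Charlie}: service 738 + fixed 118 = 856
{Alpha, Charlie}: service 512 + fixed 381 = 893
{Alpha, Bravo, Charlie}: M1→Bravo 9·14=126, M2→Charlie 6·17=102, M3→Bravo 11·12=132, M4→Alpha 3·14=42, M5→Alpha 4·11=44. Service 446; fixed 584; total 1030.
No other subset beats 847.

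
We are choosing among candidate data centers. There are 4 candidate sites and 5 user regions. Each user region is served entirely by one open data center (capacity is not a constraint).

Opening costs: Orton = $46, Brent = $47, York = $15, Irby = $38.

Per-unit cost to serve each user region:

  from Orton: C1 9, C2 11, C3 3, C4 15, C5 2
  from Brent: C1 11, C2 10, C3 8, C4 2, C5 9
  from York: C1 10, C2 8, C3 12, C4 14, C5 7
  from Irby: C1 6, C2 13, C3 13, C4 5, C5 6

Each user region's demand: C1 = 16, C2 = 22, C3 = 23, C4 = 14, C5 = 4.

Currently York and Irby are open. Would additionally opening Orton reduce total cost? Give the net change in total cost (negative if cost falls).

Current service cost with {York, Irby}: 642.
Adding Orton: each user region re-picks its cheapest; new service cost 419, saving 223.
Extra fixed cost: 46. Net change = 46 − 223 = -177.
(Totals: 695 → 518.)

Yes — net change −177 (cost falls by 177).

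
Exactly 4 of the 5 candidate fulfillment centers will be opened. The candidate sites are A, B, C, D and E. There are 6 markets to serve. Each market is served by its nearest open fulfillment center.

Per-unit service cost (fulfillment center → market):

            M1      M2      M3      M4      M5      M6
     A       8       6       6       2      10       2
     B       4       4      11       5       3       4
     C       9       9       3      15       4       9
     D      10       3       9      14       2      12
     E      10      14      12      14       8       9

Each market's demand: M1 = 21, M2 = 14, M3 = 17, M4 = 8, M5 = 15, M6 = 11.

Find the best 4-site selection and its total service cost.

Choose A, B, C and D; total service cost 245.

With exactly 4 open, each market uses its cheapest among the chosen.
{A, B, C, D}: M1→B 4·21=84, M2→D 3·14=42, M3→C 3·17=51, M4→A 2·8=16, M5→D 2·15=30, M6→A 2·11=22. Service cost 245.
{A, B, C, E}: service cost 274
{B, C, D, E}: service cost 291
Among all 5 size-4 choices, {A, B, C, D} is lowest.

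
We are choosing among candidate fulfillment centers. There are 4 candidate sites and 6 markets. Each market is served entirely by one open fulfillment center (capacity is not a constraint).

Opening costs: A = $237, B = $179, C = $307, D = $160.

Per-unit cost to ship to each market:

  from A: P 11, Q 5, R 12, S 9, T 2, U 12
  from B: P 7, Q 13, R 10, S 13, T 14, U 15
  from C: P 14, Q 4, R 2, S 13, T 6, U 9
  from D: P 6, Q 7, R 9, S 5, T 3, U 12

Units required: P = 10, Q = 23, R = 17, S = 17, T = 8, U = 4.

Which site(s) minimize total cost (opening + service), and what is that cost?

Open D only; minimum total cost 691.

For any fixed open set, each market goes to its cheapest open site; total = fixed + service.
{D}: P→D 6·10=60, Q→D 7·23=161, R→D 9·17=153, S→D 5·17=85, T→D 3·8=24, U→D 12·4=48. Service 531; fixed 160; total 691.
{C, D}: service 331 + fixed 467 = 798
{B, D}: service 531 + fixed 339 = 870
{A, B, C, D}: P→D 6·10=60, Q→C 4·23=92, R→C 2·17=34, S→D 5·17=85, T→A 2·8=16, U→C 9·4=36. Service 323; fixed 883; total 1206.
No other subset beats 691.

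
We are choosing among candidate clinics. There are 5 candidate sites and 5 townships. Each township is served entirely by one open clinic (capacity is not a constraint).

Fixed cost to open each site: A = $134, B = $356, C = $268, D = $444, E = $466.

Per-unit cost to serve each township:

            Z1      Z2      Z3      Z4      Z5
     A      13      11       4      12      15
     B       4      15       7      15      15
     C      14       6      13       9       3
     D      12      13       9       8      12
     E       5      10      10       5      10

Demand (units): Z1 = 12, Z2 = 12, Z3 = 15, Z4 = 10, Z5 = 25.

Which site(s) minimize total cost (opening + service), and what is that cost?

Open A and C; minimum total cost 855.

For any fixed open set, each township goes to its cheapest open site; total = fixed + service.
{A, C}: Z1→A 13·12=156, Z2→C 6·12=72, Z3→A 4·15=60, Z4→C 9·10=90, Z5→C 3·25=75. Service 453; fixed 402; total 855.
{C}: service 600 + fixed 268 = 868
{A}: Z1→A 13·12=156, Z2→A 11·12=132, Z3→A 4·15=60, Z4→A 12·10=120, Z5→A 15·25=375. Service 843; fixed 134; total 977.
{A, B, C, D, E}: service 305 + fixed 1668 = 1973
No other subset beats 855.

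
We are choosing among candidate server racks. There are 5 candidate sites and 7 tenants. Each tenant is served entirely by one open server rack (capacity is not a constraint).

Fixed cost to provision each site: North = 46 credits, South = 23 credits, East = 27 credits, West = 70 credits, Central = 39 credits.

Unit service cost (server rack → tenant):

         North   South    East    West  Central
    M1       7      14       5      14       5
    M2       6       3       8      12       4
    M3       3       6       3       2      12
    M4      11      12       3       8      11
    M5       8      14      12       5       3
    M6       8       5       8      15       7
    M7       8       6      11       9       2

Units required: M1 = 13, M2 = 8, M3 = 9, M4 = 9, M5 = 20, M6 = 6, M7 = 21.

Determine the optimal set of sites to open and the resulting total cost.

Open East and Central; minimum total cost 361.

For any fixed open set, each tenant goes to its cheapest open site; total = fixed + service.
{East, Central}: M1→East 5·13=65, M2→Central 4·8=32, M3→East 3·9=27, M4→East 3·9=27, M5→Central 3·20=60, M6→Central 7·6=42, M7→Central 2·21=42. Service 295; fixed 66; total 361.
{South, East, Central}: service 275 + fixed 89 = 364
{North, East, Central}: service 295 + fixed 112 = 407
{North, South, East, West, Central}: M1→East 5·13=65, M2→South 3·8=24, M3→West 2·9=18, M4→East 3·9=27, M5→Central 3·20=60, M6→South 5·6=30, M7→Central 2·21=42. Service 266; fixed 205; total 471.
No other subset beats 361.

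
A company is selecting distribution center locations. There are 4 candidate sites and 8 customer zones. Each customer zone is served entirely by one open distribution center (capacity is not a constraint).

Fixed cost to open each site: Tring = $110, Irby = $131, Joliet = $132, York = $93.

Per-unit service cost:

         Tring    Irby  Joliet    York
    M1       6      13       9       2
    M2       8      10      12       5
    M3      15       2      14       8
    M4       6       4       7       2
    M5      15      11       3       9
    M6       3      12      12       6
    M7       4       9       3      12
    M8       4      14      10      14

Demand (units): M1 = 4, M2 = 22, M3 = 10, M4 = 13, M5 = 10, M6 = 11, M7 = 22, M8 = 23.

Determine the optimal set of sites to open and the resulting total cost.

Open Tring and York; minimum total cost 730.

For any fixed open set, each customer zone goes to its cheapest open site; total = fixed + service.
{Tring, York}: M1→York 2·4=8, M2→York 5·22=110, M3→York 8·10=80, M4→York 2·13=26, M5→York 9·10=90, M6→Tring 3·11=33, M7→Tring 4·22=88, M8→Tring 4·23=92. Service 527; fixed 203; total 730.
{Tring, Joliet, York}: service 445 + fixed 335 = 780
{Tring, Irby, York}: service 467 + fixed 334 = 801
{Tring, Irby, Joliet, York}: service 385 + fixed 466 = 851
(All 15 nonempty subsets were checked; Tring and York is lowest.)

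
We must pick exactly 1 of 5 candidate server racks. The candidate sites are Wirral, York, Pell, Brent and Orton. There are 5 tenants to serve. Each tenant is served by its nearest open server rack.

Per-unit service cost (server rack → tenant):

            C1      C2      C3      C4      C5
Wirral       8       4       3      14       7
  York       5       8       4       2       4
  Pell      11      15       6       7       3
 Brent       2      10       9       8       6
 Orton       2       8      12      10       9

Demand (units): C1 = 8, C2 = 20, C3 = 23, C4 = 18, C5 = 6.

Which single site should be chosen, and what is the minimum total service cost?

With exactly 1 open, each tenant uses its cheapest among the chosen.
{York}: C1→York 5·8=40, C2→York 8·20=160, C3→York 4·23=92, C4→York 2·18=36, C5→York 4·6=24. Service cost 352.
{Wirral}: service cost 507
{Brent}: service cost 603
Among all 5 size-1 choices, {York} is lowest.

Choose York only; total service cost 352.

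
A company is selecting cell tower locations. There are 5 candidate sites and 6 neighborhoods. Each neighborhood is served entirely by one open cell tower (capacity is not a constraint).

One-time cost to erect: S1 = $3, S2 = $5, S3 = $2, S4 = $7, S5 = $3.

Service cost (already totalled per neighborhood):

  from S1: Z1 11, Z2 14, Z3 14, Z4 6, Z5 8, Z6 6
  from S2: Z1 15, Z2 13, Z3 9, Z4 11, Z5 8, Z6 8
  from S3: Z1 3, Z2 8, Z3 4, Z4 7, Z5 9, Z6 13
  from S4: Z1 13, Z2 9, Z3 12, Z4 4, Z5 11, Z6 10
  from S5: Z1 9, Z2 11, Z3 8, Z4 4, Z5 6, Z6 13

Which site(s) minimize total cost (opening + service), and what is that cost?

Open S1, S3 and S5; minimum total cost 39.

For any fixed open set, each neighborhood goes to its cheapest open site; total = fixed + service.
{S1, S3, S5}: Z1→S3 3, Z2→S3 8, Z3→S3 4, Z4→S5 4, Z5→S5 6, Z6→S1 6. Service 31; fixed 8; total 39.
{S1, S3}: Z1→S3 3, Z2→S3 8, Z3→S3 4, Z4→S1 6, Z5→S1 8, Z6→S1 6. Service 35; fixed 5; total 40.
{S2, S3, S5}: Z1→S3 3, Z2→S3 8, Z3→S3 4, Z4→S5 4, Z5→S5 6, Z6→S2 8. Service 33; fixed 10; total 43.
{S1, S2, S3, S4, S5}: service 31 + fixed 20 = 51
No other subset beats 39.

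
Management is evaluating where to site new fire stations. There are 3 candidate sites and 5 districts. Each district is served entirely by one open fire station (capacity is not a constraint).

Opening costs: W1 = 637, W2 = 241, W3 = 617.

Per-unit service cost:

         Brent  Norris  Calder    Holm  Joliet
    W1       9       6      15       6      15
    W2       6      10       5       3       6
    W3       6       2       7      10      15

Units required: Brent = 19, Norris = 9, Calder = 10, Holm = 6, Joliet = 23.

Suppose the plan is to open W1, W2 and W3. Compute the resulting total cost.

Total cost: 1833

Each district is assigned to its cheapest site among the open ones.
{W1, W2, W3}: Brent→W2 6·19=114, Norris→W3 2·9=18, Calder→W2 5·10=50, Holm→W2 3·6=18, Joliet→W2 6·23=138. Service 338; fixed 1495; total 1833.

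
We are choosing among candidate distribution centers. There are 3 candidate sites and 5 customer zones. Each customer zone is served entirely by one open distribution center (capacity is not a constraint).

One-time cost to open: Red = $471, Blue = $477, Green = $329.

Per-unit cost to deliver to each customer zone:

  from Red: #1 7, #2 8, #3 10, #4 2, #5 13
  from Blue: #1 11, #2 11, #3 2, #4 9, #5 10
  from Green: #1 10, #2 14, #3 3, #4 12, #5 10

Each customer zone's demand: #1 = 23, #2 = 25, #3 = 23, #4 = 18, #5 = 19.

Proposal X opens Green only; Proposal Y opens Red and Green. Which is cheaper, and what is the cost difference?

Proposal X is cheaper by 72.

Proposal X: {Green}: #1→Green 10·23=230, #2→Green 14·25=350, #3→Green 3·23=69, #4→Green 12·18=216, #5→Green 10·19=190. Service 1055; fixed 329; total 1384.
Proposal Y: {Red, Green}: #1→Red 7·23=161, #2→Red 8·25=200, #3→Green 3·23=69, #4→Red 2·18=36, #5→Green 10·19=190. Service 656; fixed 800; total 1456.
Difference: |1384 − 1456| = 72.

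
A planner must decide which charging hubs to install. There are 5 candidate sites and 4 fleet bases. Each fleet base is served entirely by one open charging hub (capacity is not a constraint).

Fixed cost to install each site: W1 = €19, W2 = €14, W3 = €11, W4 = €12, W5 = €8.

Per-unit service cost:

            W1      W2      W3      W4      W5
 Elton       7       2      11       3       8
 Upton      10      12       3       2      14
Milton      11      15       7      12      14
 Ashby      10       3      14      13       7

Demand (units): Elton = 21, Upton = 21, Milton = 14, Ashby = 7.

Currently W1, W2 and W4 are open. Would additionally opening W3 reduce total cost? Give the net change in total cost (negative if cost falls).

Current service cost with {W1, W2, W4}: 259.
Adding W3: each fleet base re-picks its cheapest; new service cost 203, saving 56.
Extra fixed cost: 11. Net change = 11 − 56 = -45.
(Totals: 304 → 259.)

Yes — net change −45 (cost falls by 45).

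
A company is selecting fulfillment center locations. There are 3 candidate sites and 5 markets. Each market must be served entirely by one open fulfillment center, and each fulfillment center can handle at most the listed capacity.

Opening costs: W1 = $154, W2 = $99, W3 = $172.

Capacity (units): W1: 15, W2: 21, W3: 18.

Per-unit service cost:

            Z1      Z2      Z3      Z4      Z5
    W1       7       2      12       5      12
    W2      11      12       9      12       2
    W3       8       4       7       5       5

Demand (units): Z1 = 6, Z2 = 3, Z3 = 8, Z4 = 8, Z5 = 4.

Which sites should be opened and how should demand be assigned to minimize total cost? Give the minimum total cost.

Minimum total cost: 445

Open {W1, W2}: Z1→W2 11·6=66, Z2→W1 2·3=6, Z3→W2 9·8=72, Z4→W1 5·8=40, Z5→W2 2·4=8.
Loads: W1 carries 11/15, W2 carries 18/21. Service 192; fixed 253; total 445.
Next best feasible plan costs 451.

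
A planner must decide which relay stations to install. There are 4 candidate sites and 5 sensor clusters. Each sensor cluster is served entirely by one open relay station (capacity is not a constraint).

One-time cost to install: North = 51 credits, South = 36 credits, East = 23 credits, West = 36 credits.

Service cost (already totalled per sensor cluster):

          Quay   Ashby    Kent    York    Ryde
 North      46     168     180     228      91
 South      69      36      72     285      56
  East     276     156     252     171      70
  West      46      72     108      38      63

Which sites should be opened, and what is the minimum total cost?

For any fixed open set, each sensor cluster goes to its cheapest open site; total = fixed + service.
{South, West}: Quay→West 46, Ashby→South 36, Kent→South 72, York→West 38, Ryde→South 56. Service 248; fixed 72; total 320.
{South, East, West}: service 248 + fixed 95 = 343
{West}: Quay→West 46, Ashby→West 72, Kent→West 108, York→West 38, Ryde→West 63. Service 327; fixed 36; total 363.
{North, South, East, West}: Quay→North 46, Ashby→South 36, Kent→South 72, York→West 38, Ryde→South 56. Service 248; fixed 146; total 394.
(All 15 nonempty subsets were checked; South and West is lowest.)

Open South and West; minimum total cost 320.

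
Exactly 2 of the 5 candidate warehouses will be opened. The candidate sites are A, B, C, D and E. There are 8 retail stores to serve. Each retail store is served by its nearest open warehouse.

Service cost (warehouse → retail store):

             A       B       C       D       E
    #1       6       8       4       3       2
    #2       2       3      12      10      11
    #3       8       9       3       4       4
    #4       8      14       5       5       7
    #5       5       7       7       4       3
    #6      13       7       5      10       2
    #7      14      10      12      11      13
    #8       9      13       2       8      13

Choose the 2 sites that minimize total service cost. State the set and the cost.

With exactly 2 open, each retail store uses its cheapest among the chosen.
{A, C}: #1→C 4, #2→A 2, #3→C 3, #4→C 5, #5→A 5, #6→C 5, #7→C 12, #8→C 2. Service cost 38.
{B, C}: service cost 39
{C, E}: service cost 40
Among all 10 size-2 choices, {A, C} is lowest.

Choose A and C; total service cost 38.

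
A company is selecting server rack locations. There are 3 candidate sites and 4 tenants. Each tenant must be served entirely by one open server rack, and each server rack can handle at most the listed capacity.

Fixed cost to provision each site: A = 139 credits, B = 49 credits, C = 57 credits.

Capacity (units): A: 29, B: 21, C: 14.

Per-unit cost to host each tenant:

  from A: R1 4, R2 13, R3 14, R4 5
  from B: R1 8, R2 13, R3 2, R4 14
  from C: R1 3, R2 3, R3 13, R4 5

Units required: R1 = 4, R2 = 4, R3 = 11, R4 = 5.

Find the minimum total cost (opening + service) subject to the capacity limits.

Minimum total cost: 177

Open {B, C}: R1→C 3·4=12, R2→C 3·4=12, R3→B 2·11=22, R4→C 5·5=25.
Loads: B carries 11/21, C carries 13/14. Service 71; fixed 106; total 177.
Next best feasible plan costs 197.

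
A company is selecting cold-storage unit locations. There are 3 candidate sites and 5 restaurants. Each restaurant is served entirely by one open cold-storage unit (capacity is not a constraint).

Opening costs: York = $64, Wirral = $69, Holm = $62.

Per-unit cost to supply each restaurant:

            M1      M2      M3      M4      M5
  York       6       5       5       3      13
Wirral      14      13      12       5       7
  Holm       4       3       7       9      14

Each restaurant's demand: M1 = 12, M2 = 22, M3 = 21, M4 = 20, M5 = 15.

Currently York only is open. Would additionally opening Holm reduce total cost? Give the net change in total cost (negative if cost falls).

Current service cost with {York}: 542.
Adding Holm: each restaurant re-picks its cheapest; new service cost 474, saving 68.
Extra fixed cost: 62. Net change = 62 − 68 = -6.
(Totals: 606 → 600.)

Yes — net change −6 (cost falls by 6).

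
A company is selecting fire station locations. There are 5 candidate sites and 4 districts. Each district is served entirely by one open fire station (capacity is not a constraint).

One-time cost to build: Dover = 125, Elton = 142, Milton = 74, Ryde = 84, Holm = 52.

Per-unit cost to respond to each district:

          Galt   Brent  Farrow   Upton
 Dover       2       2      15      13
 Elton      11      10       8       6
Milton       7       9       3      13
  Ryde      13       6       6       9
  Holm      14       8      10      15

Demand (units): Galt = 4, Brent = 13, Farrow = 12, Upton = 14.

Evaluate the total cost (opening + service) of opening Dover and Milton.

Total cost: 451

Each district is assigned to its cheapest site among the open ones.
{Dover, Milton}: Galt→Dover 2·4=8, Brent→Dover 2·13=26, Farrow→Milton 3·12=36, Upton→Dover 13·14=182. Service 252; fixed 199; total 451.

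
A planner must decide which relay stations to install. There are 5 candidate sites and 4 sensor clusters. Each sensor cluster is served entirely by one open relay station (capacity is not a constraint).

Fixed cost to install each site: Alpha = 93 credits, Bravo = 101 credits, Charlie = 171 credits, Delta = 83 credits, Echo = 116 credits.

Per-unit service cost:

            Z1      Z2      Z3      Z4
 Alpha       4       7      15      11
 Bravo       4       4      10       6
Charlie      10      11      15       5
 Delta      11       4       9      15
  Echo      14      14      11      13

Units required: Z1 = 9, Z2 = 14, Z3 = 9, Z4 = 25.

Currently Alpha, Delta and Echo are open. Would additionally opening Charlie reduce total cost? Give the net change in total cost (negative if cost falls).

Current service cost with {Alpha, Delta, Echo}: 448.
Adding Charlie: each sensor cluster re-picks its cheapest; new service cost 298, saving 150.
Extra fixed cost: 171. Net change = 171 − 150 = 21.
(Totals: 740 → 761.)

No — net change +21 (cost rises by 21).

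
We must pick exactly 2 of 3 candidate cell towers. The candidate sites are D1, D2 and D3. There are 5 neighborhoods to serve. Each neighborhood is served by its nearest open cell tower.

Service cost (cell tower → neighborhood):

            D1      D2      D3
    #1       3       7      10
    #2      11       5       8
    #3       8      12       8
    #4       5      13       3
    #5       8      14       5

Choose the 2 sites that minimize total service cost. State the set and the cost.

Choose D1 and D3; total service cost 27.

With exactly 2 open, each neighborhood uses its cheapest among the chosen.
{D1, D3}: #1→D1 3, #2→D3 8, #3→D1 8, #4→D3 3, #5→D3 5. Service cost 27.
{D2, D3}: service cost 28
{D1, D2}: service cost 29
Among all 3 size-2 choices, {D1, D3} is lowest.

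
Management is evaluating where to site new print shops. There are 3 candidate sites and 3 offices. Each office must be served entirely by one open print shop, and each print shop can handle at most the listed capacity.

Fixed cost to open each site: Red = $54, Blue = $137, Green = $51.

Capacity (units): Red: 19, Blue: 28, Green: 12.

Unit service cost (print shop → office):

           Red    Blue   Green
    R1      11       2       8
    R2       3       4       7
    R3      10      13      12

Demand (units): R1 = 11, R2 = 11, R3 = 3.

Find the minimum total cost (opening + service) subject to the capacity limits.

Minimum total cost: 242

Open {Blue}: R1→Blue 2·11=22, R2→Blue 4·11=44, R3→Blue 13·3=39.
Loads: Blue carries 25/28. Service 105; fixed 137; total 242.
Next best feasible plan costs 256.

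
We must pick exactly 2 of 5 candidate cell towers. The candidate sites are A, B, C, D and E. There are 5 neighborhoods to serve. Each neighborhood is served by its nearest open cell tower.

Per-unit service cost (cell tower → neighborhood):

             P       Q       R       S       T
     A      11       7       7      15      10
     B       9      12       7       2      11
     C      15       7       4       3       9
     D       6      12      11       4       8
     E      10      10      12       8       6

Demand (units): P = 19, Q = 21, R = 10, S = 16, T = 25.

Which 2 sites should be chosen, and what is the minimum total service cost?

Choose C and D; total service cost 549.

With exactly 2 open, each neighborhood uses its cheapest among the chosen.
{C, D}: P→D 6·19=114, Q→C 7·21=147, R→C 4·10=40, S→C 3·16=48, T→D 8·25=200. Service cost 549.
{C, E}: service cost 575
{A, D}: service cost 595
Among all 10 size-2 choices, {C, D} is lowest.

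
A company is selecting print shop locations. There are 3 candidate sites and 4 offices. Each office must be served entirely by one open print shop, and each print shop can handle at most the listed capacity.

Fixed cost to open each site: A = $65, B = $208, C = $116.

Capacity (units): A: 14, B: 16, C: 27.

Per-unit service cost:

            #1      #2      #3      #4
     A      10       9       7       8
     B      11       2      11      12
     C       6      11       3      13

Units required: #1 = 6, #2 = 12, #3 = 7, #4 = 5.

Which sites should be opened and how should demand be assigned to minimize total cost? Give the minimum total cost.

Minimum total cost: 410

Open {A, C}: #1→C 6·6=36, #2→C 11·12=132, #3→C 3·7=21, #4→A 8·5=40.
Loads: A carries 5/14, C carries 25/27. Service 229; fixed 181; total 410.
Next best feasible plan costs 411.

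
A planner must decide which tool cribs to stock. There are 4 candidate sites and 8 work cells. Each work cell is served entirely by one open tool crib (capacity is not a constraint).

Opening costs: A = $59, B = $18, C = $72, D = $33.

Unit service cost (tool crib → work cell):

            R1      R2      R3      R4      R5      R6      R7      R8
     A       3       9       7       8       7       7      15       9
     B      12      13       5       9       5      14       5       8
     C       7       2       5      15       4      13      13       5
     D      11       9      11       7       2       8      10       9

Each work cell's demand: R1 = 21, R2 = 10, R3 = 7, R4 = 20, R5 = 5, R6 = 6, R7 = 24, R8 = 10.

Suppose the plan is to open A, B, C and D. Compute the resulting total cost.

Each work cell is assigned to its cheapest site among the open ones.
{A, B, C, D}: R1→A 3·21=63, R2→C 2·10=20, R3→B 5·7=35, R4→D 7·20=140, R5→D 2·5=10, R6→A 7·6=42, R7→B 5·24=120, R8→C 5·10=50. Service 480; fixed 182; total 662.

Total cost: 662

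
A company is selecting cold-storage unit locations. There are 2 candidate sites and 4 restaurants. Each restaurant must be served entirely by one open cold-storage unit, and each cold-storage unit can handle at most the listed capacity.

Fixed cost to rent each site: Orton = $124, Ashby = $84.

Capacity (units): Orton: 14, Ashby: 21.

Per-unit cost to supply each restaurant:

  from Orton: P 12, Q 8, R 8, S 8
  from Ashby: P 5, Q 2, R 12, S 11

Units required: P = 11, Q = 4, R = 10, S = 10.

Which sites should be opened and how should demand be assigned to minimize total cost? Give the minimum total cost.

Open {Orton, Ashby}: P→Ashby 5·11=55, Q→Orton 8·4=32, R→Orton 8·10=80, S→Ashby 11·10=110.
Loads: Orton carries 14/14, Ashby carries 21/21. Service 277; fixed 208; total 485.
Next best feasible plan costs 495.

Minimum total cost: 485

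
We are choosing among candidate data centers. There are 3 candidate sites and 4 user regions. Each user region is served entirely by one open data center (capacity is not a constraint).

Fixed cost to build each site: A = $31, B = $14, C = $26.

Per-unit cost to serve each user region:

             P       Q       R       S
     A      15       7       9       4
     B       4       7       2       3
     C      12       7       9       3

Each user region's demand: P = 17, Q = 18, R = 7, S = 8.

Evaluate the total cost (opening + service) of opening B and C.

Total cost: 272

Each user region is assigned to its cheapest site among the open ones.
{B, C}: P→B 4·17=68, Q→B 7·18=126, R→B 2·7=14, S→B 3·8=24. Service 232; fixed 40; total 272.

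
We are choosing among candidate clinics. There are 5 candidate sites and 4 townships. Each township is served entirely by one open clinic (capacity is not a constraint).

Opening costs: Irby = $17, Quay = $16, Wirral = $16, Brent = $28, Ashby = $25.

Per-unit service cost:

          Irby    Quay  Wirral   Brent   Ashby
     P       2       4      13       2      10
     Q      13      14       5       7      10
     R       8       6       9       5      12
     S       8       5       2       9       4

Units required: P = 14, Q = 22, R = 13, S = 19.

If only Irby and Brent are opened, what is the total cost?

Total cost: 444

Each township is assigned to its cheapest site among the open ones.
{Irby, Brent}: P→Irby 2·14=28, Q→Brent 7·22=154, R→Brent 5·13=65, S→Irby 8·19=152. Service 399; fixed 45; total 444.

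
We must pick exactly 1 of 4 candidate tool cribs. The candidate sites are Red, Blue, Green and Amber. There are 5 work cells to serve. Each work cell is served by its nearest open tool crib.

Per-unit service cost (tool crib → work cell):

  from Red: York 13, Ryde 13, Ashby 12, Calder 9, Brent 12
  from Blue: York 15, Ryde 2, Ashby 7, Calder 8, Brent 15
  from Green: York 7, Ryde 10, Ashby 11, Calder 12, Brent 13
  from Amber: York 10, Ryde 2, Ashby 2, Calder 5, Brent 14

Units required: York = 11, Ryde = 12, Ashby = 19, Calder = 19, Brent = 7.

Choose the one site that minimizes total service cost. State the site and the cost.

Choose Amber only; total service cost 365.

With exactly 1 open, each work cell uses its cheapest among the chosen.
{Amber}: York→Amber 10·11=110, Ryde→Amber 2·12=24, Ashby→Amber 2·19=38, Calder→Amber 5·19=95, Brent→Amber 14·7=98. Service cost 365.
{Blue}: service cost 579
{Green}: service cost 725
Among all 4 size-1 choices, {Amber} is lowest.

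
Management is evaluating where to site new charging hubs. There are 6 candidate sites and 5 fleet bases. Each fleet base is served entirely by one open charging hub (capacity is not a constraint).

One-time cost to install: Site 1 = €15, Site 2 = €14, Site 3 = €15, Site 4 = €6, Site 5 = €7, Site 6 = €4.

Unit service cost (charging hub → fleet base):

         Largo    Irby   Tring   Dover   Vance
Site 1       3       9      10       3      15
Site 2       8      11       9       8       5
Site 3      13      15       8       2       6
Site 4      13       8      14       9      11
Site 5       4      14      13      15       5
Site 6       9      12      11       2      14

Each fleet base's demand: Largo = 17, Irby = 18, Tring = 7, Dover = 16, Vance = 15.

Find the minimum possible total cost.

For any fixed open set, each fleet base goes to its cheapest open site; total = fixed + service.
{Site 1, Site 3, Site 4, Site 5}: Largo→Site 1 3·17=51, Irby→Site 4 8·18=144, Tring→Site 3 8·7=56, Dover→Site 3 2·16=32, Vance→Site 5 5·15=75. Service 358; fixed 43; total 401.
{Site 3, Site 4, Site 5}: Largo→Site 5 4·17=68, Irby→Site 4 8·18=144, Tring→Site 3 8·7=56, Dover→Site 3 2·16=32, Vance→Site 5 5·15=75. Service 375; fixed 28; total 403.
{Site 1, Site 2, Site 4, Site 6}: service 365 + fixed 39 = 404
{Site 1, Site 2, Site 3, Site 4, Site 5, Site 6}: service 358 + fixed 61 = 419
No other subset beats 401.

Minimum total cost: 401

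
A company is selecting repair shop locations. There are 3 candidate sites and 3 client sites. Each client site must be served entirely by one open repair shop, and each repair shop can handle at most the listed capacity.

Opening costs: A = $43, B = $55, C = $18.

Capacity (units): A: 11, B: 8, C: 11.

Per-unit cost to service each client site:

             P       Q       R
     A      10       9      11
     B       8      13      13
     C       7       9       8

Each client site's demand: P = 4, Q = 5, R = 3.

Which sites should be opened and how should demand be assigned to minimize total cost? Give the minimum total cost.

Minimum total cost: 158

Open {A, C}: P→C 7·4=28, Q→A 9·5=45, R→C 8·3=24.
Loads: A carries 5/11, C carries 7/11. Service 97; fixed 61; total 158.
Next best feasible plan costs 167.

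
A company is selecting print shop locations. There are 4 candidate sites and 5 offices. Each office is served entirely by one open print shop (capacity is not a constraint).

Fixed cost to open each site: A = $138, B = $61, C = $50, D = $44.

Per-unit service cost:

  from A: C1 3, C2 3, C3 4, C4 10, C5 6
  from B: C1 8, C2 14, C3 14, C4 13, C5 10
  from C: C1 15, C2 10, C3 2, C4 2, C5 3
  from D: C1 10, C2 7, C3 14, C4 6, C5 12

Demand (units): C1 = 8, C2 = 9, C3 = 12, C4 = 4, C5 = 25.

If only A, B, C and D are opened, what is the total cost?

Each office is assigned to its cheapest site among the open ones.
{A, B, C, D}: C1→A 3·8=24, C2→A 3·9=27, C3→C 2·12=24, C4→C 2·4=8, C5→C 3·25=75. Service 158; fixed 293; total 451.

Total cost: 451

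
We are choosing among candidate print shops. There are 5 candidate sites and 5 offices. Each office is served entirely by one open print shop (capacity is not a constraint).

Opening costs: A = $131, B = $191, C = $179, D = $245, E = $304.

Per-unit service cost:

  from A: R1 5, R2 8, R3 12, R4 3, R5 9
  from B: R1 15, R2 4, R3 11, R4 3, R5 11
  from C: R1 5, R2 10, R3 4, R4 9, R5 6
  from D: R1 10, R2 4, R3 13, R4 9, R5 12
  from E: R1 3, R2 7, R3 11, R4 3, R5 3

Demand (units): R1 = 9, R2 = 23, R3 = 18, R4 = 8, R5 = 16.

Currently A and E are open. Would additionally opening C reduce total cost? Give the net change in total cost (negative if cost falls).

No — net change +53 (cost rises by 53).

Current service cost with {A, E}: 458.
Adding C: each office re-picks its cheapest; new service cost 332, saving 126.
Extra fixed cost: 179. Net change = 179 − 126 = 53.
(Totals: 893 → 946.)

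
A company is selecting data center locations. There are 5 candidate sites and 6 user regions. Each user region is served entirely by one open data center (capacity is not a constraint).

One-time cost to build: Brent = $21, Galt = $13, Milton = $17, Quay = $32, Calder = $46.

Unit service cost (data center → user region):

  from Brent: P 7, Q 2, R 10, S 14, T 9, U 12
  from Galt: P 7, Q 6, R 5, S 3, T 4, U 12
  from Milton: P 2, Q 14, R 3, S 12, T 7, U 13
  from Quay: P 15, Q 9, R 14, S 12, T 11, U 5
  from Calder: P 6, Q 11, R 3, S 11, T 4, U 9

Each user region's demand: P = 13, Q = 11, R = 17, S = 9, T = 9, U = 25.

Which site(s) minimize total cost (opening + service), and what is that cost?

Open Brent, Galt, Milton and Quay; minimum total cost 370.

For any fixed open set, each user region goes to its cheapest open site; total = fixed + service.
{Brent, Galt, Milton, Quay}: P→Milton 2·13=26, Q→Brent 2·11=22, R→Milton 3·17=51, S→Galt 3·9=27, T→Galt 4·9=36, U→Quay 5·25=125. Service 287; fixed 83; total 370.
{Galt, Milton, Quay}: service 331 + fixed 62 = 393
{Brent, Galt, Milton, Quay, Calder}: service 287 + fixed 129 = 416
{Galt}: P→Galt 7·13=91, Q→Galt 6·11=66, R→Galt 5·17=85, S→Galt 3·9=27, T→Galt 4·9=36, U→Galt 12·25=300. Service 605; fixed 13; total 618.
No other subset beats 370.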